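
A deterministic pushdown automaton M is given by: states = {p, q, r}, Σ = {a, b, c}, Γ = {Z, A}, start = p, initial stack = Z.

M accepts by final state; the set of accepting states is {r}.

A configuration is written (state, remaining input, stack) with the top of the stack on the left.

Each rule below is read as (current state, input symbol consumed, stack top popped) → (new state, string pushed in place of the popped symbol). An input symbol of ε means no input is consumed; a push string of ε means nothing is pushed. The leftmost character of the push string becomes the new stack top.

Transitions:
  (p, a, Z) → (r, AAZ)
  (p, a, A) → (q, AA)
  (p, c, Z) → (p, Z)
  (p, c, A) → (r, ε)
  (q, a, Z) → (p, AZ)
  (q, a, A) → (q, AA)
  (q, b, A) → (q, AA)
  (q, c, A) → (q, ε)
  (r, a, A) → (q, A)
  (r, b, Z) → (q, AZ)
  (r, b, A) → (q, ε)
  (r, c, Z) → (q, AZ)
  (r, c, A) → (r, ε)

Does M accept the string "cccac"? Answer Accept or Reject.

(p, cccac, Z)
  read c, top Z: go to p, push Z → (p, ccac, Z)
  read c, top Z: go to p, push Z → (p, cac, Z)
  read c, top Z: go to p, push Z → (p, ac, Z)
  read a, top Z: go to r, push AAZ → (r, c, AAZ)
  read c, top A: go to r, push ε → (r, ε, AZ)
All input consumed; state r ∈ F.

Accept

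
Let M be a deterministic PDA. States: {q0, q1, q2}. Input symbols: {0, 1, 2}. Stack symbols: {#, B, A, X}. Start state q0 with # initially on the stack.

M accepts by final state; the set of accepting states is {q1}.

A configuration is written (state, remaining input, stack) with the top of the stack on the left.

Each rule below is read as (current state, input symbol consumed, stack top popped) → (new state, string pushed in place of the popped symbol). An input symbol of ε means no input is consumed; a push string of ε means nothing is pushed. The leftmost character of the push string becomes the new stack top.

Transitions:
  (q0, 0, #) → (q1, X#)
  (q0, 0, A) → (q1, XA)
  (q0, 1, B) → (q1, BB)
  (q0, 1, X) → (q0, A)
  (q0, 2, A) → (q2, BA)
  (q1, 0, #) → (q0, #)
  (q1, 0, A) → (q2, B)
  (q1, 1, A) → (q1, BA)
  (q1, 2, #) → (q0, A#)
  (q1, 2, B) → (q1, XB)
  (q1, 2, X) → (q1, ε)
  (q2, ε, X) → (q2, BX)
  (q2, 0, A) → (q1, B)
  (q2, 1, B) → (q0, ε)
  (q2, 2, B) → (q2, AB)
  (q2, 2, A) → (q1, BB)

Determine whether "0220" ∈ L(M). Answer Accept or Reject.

(q0, 0220, #)
  read 0, top #: go to q1, push X# → (q1, 220, X#)
  read 2, top X: go to q1, push ε → (q1, 20, #)
  read 2, top #: go to q0, push A# → (q0, 0, A#)
  read 0, top A: go to q1, push XA → (q1, ε, XA#)
All input consumed; state q1 ∈ F.

Accept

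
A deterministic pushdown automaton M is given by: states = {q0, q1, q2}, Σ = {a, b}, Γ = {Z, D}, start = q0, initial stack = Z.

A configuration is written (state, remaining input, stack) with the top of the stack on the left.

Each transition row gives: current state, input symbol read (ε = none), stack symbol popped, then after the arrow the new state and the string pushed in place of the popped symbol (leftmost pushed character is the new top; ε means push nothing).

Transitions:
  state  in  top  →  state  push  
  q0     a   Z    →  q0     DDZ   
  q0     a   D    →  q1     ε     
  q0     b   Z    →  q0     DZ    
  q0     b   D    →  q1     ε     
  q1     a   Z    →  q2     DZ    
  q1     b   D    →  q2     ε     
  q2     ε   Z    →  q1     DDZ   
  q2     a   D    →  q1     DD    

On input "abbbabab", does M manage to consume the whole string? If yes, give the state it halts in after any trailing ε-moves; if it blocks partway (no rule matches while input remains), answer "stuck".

q2

(q0, abbbabab, Z)
  read a, top Z: go to q0, push DDZ → (q0, bbbabab, DDZ)
  read b, top D: go to q1, push ε → (q1, bbabab, DZ)
  read b, top D: go to q2, push ε → (q2, babab, Z)
  ε-move, top Z: go to q1, push DDZ → (q1, babab, DDZ)
  read b, top D: go to q2, push ε → (q2, abab, DZ)
  read a, top D: go to q1, push DD → (q1, bab, DDZ)
  read b, top D: go to q2, push ε → (q2, ab, DZ)
  read a, top D: go to q1, push DD → (q1, b, DDZ)
  read b, top D: go to q2, push ε → (q2, ε, DZ)
All input consumed; M is in state q2.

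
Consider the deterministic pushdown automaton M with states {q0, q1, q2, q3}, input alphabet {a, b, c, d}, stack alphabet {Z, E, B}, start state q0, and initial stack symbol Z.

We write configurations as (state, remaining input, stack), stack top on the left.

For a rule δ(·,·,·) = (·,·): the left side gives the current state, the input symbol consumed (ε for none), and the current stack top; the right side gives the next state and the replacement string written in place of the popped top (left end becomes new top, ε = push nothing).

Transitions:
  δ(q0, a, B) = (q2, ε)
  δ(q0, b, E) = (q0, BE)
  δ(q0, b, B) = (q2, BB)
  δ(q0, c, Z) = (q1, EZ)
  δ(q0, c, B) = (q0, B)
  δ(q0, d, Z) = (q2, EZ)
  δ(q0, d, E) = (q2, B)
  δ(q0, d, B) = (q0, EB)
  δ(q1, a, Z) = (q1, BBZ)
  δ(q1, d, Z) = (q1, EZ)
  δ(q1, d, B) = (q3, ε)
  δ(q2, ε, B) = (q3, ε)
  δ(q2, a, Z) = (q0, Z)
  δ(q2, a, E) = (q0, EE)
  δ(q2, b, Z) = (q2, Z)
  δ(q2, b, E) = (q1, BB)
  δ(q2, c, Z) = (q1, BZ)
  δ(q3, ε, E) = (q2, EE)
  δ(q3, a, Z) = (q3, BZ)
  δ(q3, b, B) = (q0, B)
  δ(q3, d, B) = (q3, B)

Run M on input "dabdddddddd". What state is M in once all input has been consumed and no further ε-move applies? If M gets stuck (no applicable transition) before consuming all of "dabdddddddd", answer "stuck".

q3

(q0, dabdddddddd, Z)
  read d, top Z: go to q2, push EZ → (q2, abdddddddd, EZ)
  read a, top E: go to q0, push EE → (q0, bdddddddd, EEZ)
  read b, top E: go to q0, push BE → (q0, dddddddd, BEEZ)
  read d, top B: go to q0, push EB → (q0, ddddddd, EBEEZ)
  read d, top E: go to q2, push B → (q2, dddddd, BBEEZ)
  ε-move, top B: go to q3, push ε → (q3, dddddd, BEEZ)
  read d, top B: go to q3, push B → (q3, ddddd, BEEZ)
  read d, top B: go to q3, push B → (q3, dddd, BEEZ)
  read d, top B: go to q3, push B → (q3, ddd, BEEZ)
  read d, top B: go to q3, push B → (q3, dd, BEEZ)
  read d, top B: go to q3, push B → (q3, d, BEEZ)
  read d, top B: go to q3, push B → (q3, ε, BEEZ)
All input consumed; M is in state q3.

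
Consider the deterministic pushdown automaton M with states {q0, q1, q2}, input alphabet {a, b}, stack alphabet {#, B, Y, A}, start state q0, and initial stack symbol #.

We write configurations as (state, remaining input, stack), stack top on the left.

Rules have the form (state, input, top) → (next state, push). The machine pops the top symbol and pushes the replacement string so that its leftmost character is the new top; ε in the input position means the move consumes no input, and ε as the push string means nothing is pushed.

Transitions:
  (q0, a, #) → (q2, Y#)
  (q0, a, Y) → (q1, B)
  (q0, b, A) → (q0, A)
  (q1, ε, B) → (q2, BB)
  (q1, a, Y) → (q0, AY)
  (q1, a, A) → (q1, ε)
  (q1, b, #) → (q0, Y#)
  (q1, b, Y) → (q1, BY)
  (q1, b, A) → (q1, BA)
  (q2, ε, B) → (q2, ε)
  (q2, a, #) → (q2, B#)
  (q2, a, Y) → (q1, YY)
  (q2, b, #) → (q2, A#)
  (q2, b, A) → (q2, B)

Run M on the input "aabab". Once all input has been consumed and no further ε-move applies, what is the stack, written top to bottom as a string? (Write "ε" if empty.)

YYY#

(q0, aabab, #) ⊢ (q2, abab, Y#) ⊢ (q1, bab, YY#) ⊢ (q1, ab, BYY#) ⊢ (q2, ab, BBYY#) ⊢ (q2, ab, BYY#) ⊢ (q2, ab, YY#) ⊢ (q1, b, YYY#) ⊢ (q1, ε, BYYY#) ⊢ (q2, ε, BBYYY#) ⊢ (q2, ε, BYYY#) ⊢ (q2, ε, YYY#)
All input consumed in state q2 with stack YYY#.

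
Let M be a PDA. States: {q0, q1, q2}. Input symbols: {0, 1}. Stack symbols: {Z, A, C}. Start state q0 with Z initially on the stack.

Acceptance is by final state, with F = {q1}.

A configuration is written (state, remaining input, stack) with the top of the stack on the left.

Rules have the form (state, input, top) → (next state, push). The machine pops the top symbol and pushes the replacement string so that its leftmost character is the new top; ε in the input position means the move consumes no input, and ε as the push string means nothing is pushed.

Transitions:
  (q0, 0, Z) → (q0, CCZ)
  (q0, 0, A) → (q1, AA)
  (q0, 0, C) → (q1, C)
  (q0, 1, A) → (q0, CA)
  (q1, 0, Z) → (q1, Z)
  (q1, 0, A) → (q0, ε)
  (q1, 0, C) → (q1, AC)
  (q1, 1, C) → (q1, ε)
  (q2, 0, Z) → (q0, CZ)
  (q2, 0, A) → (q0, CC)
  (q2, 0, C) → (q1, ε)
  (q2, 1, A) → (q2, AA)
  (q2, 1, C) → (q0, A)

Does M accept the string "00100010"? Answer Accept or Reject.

One accepting computation: (q0, 00100010, Z) ⊢ (q0, 0100010, CCZ) ⊢ (q1, 100010, CCZ) ⊢ (q1, 00010, CZ) ⊢ (q1, 0010, ACZ) ⊢ (q0, 010, CZ) ⊢ (q1, 10, CZ) ⊢ (q1, 0, Z) ⊢ (q1, ε, Z)
All input consumed and state q1 ∈ F.

Accept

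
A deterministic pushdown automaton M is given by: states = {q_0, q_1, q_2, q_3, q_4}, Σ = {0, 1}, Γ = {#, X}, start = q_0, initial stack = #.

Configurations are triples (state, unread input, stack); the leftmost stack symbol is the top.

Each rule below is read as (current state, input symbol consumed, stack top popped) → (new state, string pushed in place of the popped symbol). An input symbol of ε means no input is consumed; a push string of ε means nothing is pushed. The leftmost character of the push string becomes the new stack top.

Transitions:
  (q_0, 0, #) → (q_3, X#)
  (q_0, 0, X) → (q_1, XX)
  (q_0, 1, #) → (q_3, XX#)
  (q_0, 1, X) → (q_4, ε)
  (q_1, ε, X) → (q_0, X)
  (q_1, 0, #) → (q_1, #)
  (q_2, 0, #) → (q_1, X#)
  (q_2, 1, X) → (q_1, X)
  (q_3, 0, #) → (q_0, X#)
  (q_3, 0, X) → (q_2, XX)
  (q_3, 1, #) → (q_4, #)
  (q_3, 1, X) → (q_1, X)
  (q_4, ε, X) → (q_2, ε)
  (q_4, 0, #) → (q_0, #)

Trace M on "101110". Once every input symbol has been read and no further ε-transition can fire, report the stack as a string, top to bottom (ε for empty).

XX#

(q_0, 101110, #) ⊢ (q_3, 01110, XX#) ⊢ (q_2, 1110, XXX#) ⊢ (q_1, 110, XXX#) ⊢ (q_0, 110, XXX#) ⊢ (q_4, 10, XX#) ⊢ (q_2, 10, X#) ⊢ (q_1, 0, X#) ⊢ (q_0, 0, X#) ⊢ (q_1, ε, XX#) ⊢ (q_0, ε, XX#)
All input consumed in state q_0 with stack XX#.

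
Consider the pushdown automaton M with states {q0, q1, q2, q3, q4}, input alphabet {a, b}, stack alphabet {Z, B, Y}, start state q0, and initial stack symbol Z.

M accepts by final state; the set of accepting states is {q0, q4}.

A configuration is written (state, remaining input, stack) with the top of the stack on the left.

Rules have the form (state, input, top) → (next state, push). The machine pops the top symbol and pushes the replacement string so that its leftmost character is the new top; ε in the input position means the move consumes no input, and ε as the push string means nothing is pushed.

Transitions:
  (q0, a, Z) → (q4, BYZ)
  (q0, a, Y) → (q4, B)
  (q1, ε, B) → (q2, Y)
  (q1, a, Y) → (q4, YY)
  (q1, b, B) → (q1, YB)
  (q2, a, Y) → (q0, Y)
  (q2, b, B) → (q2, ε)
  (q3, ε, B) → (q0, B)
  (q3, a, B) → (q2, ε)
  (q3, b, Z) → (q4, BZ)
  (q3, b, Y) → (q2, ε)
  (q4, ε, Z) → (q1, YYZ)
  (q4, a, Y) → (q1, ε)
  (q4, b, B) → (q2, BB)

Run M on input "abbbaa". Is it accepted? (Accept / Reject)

One accepting computation: (q0, abbbaa, Z) ⊢ (q4, bbbaa, BYZ) ⊢ (q2, bbaa, BBYZ) ⊢ (q2, baa, BYZ) ⊢ (q2, aa, YZ) ⊢ (q0, a, YZ) ⊢ (q4, ε, BZ)
All input consumed and state q4 ∈ F.

Accept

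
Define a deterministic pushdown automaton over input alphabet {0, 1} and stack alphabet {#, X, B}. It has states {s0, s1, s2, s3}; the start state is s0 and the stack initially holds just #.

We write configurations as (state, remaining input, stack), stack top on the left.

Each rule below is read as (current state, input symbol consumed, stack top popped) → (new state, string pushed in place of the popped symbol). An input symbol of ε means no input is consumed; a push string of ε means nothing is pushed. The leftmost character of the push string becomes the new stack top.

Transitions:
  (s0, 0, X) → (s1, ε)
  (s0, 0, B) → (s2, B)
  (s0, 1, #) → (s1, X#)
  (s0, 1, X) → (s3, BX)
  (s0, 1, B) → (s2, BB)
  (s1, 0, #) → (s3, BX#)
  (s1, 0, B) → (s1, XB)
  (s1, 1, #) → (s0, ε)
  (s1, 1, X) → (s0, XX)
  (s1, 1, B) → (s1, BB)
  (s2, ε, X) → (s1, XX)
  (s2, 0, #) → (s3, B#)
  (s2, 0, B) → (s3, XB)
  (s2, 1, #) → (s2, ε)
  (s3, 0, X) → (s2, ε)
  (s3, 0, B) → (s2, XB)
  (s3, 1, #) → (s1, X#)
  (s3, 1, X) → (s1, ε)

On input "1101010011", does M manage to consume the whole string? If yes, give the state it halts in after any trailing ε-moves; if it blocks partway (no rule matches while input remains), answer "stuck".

(s0, 1101010011, #)
  read 1, top #: go to s1, push X# → (s1, 101010011, X#)
  read 1, top X: go to s0, push XX → (s0, 01010011, XX#)
  read 0, top X: go to s1, push ε → (s1, 1010011, X#)
  read 1, top X: go to s0, push XX → (s0, 010011, XX#)
  read 0, top X: go to s1, push ε → (s1, 10011, X#)
  read 1, top X: go to s0, push XX → (s0, 0011, XX#)
  read 0, top X: go to s1, push ε → (s1, 011, X#)
No transition for (s1, 0, top X); M blocks with input 011 remaining.

stuck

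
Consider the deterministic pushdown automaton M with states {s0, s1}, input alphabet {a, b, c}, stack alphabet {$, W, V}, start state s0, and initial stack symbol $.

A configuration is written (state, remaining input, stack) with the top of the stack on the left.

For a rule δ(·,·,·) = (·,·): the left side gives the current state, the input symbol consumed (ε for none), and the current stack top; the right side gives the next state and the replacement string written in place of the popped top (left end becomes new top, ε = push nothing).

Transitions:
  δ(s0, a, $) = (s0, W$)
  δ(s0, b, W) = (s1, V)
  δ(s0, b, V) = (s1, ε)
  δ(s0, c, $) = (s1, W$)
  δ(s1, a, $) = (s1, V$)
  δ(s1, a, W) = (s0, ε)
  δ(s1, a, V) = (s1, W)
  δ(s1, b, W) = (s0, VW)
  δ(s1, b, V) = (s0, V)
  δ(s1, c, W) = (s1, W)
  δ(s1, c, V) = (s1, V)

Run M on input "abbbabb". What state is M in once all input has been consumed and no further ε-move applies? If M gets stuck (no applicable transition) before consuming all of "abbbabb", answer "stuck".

(s0, abbbabb, $) ⊢ (s0, bbbabb, W$) ⊢ (s1, bbabb, V$) ⊢ (s0, babb, V$) ⊢ (s1, abb, $) ⊢ (s1, bb, V$) ⊢ (s0, b, V$) ⊢ (s1, ε, $)
All input consumed; M is in state s1.

s1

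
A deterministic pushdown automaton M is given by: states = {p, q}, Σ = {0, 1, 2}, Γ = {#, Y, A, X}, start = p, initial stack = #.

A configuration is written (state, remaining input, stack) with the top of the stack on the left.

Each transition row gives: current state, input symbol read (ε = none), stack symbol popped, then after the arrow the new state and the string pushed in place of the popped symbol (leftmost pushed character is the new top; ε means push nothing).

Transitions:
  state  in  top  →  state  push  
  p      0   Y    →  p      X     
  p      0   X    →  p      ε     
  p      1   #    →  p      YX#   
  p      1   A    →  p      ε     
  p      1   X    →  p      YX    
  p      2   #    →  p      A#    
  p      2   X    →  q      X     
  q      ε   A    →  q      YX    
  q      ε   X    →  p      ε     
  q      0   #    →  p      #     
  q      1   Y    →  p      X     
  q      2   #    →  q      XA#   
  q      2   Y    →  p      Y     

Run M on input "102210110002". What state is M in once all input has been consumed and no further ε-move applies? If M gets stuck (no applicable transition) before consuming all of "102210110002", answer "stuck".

(p, 102210110002, #)
  read 1, top #: go to p, push YX# → (p, 02210110002, YX#)
  read 0, top Y: go to p, push X → (p, 2210110002, XX#)
  read 2, top X: go to q, push X → (q, 210110002, XX#)
  ε-move, top X: go to p, push ε → (p, 210110002, X#)
  read 2, top X: go to q, push X → (q, 10110002, X#)
  ε-move, top X: go to p, push ε → (p, 10110002, #)
  read 1, top #: go to p, push YX# → (p, 0110002, YX#)
  read 0, top Y: go to p, push X → (p, 110002, XX#)
  read 1, top X: go to p, push YX → (p, 10002, YXX#)
No transition for (p, 1, top Y); M blocks with input 10002 remaining.

stuck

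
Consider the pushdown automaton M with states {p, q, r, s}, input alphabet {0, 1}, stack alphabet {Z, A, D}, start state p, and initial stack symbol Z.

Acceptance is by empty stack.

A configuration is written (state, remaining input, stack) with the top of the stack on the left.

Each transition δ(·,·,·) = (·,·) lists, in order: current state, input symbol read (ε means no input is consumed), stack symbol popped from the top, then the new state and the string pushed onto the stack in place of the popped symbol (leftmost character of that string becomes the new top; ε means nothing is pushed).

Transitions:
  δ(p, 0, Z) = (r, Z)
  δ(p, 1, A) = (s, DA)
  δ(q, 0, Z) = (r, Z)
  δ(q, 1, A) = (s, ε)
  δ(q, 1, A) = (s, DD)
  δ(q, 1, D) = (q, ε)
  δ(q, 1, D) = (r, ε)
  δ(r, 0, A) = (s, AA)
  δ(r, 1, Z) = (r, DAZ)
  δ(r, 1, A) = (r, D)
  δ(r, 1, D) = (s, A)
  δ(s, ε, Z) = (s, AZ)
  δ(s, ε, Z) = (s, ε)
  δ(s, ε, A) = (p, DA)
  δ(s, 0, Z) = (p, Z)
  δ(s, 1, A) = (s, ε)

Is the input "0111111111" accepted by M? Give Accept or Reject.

Accept

One accepting computation: (p, 0111111111, Z) ⊢ (r, 111111111, Z) ⊢ (r, 11111111, DAZ) ⊢ (s, 1111111, AAZ) ⊢ (s, 111111, AZ) ⊢ (s, 11111, Z) ⊢ (s, 11111, AZ) ⊢ (s, 1111, Z) ⊢ (s, 1111, AZ) ⊢ (s, 111, Z) ⊢ (s, 111, AZ) ⊢ (s, 11, Z) ⊢ (s, 11, AZ) ⊢ (s, 1, Z) ⊢ (s, 1, AZ) ⊢ (s, ε, Z) ⊢ (s, ε, ε)
All input consumed and the stack is empty.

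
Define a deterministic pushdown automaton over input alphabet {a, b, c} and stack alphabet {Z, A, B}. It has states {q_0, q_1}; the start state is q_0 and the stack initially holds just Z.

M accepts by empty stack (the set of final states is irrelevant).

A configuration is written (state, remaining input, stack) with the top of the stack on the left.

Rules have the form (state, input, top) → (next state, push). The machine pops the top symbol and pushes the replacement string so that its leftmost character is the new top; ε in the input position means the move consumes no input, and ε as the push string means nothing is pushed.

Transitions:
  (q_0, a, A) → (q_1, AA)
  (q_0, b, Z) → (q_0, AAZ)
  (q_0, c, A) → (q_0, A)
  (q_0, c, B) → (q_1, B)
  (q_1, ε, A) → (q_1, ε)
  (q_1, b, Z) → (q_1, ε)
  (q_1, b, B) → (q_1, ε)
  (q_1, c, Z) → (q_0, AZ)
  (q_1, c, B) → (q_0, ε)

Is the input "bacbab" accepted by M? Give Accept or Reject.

Reject

(q_0, bacbab, Z) ⊢ (q_0, acbab, AAZ) ⊢ (q_1, cbab, AAAZ) ⊢ (q_1, cbab, AAZ) ⊢ (q_1, cbab, AZ) ⊢ (q_1, cbab, Z) ⊢ (q_0, bab, AZ)
No transition applies at (q_0, bab, AZ); input not fully consumed.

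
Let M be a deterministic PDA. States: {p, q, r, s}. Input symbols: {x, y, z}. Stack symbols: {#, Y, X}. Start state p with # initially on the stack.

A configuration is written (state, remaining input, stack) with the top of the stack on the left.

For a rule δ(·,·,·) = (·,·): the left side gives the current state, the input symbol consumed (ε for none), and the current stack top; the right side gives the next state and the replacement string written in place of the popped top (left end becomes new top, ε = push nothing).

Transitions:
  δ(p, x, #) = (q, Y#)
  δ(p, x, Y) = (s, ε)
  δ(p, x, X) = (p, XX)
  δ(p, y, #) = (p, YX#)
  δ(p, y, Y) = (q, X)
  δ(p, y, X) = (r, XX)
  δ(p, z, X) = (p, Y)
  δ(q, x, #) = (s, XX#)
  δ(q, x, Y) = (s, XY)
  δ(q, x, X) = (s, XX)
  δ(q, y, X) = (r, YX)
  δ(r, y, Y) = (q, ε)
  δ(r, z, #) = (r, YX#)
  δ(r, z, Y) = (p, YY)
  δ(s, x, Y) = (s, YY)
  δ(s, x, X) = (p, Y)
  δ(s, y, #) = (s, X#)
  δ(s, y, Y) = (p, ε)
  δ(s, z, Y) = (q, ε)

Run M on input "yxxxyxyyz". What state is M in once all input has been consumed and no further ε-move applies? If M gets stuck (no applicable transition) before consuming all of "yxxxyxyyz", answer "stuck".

(p, yxxxyxyyz, #)
  read y, top #: go to p, push YX# → (p, xxxyxyyz, YX#)
  read x, top Y: go to s, push ε → (s, xxyxyyz, X#)
  read x, top X: go to p, push Y → (p, xyxyyz, Y#)
  read x, top Y: go to s, push ε → (s, yxyyz, #)
  read y, top #: go to s, push X# → (s, xyyz, X#)
  read x, top X: go to p, push Y → (p, yyz, Y#)
  read y, top Y: go to q, push X → (q, yz, X#)
  read y, top X: go to r, push YX → (r, z, YX#)
  read z, top Y: go to p, push YY → (p, ε, YYX#)
All input consumed; M is in state p.

p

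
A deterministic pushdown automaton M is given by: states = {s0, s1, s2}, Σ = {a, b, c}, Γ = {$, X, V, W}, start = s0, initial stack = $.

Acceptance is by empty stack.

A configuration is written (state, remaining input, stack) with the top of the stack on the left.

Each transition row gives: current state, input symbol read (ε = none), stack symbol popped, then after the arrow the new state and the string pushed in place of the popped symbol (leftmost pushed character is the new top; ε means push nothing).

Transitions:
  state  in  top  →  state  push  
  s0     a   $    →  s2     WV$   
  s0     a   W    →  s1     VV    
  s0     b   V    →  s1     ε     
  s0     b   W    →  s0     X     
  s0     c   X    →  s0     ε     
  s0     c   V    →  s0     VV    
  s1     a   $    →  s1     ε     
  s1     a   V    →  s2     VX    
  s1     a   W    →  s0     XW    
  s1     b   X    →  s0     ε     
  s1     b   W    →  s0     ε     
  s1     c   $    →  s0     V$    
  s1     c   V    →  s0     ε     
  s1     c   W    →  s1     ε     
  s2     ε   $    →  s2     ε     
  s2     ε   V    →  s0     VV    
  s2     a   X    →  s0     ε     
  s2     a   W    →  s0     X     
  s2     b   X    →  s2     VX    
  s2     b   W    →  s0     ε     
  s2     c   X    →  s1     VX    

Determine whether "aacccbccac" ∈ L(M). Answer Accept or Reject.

Reject

(s0, aacccbccac, $)
  read a, top $: go to s2, push WV$ → (s2, acccbccac, WV$)
  read a, top W: go to s0, push X → (s0, cccbccac, XV$)
  read c, top X: go to s0, push ε → (s0, ccbccac, V$)
  read c, top V: go to s0, push VV → (s0, cbccac, VV$)
  read c, top V: go to s0, push VV → (s0, bccac, VVV$)
  read b, top V: go to s1, push ε → (s1, ccac, VV$)
  read c, top V: go to s0, push ε → (s0, cac, V$)
  read c, top V: go to s0, push VV → (s0, ac, VV$)
No transition applies at (s0, ac, VV$); input not fully consumed.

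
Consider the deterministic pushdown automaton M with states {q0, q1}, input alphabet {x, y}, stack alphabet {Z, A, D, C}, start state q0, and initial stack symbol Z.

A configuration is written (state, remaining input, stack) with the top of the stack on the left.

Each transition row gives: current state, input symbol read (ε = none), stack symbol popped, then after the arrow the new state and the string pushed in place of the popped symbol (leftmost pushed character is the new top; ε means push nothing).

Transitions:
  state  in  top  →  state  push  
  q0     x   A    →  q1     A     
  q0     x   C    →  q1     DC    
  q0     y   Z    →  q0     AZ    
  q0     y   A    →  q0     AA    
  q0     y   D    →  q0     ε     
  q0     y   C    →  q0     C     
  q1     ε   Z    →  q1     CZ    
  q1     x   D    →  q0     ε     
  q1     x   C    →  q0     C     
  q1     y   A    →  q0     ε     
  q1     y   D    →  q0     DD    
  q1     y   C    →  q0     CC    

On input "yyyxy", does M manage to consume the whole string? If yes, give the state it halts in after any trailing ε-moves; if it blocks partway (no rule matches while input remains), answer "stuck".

q0

(q0, yyyxy, Z) ⊢ (q0, yyxy, AZ) ⊢ (q0, yxy, AAZ) ⊢ (q0, xy, AAAZ) ⊢ (q1, y, AAAZ) ⊢ (q0, ε, AAZ)
All input consumed; M is in state q0.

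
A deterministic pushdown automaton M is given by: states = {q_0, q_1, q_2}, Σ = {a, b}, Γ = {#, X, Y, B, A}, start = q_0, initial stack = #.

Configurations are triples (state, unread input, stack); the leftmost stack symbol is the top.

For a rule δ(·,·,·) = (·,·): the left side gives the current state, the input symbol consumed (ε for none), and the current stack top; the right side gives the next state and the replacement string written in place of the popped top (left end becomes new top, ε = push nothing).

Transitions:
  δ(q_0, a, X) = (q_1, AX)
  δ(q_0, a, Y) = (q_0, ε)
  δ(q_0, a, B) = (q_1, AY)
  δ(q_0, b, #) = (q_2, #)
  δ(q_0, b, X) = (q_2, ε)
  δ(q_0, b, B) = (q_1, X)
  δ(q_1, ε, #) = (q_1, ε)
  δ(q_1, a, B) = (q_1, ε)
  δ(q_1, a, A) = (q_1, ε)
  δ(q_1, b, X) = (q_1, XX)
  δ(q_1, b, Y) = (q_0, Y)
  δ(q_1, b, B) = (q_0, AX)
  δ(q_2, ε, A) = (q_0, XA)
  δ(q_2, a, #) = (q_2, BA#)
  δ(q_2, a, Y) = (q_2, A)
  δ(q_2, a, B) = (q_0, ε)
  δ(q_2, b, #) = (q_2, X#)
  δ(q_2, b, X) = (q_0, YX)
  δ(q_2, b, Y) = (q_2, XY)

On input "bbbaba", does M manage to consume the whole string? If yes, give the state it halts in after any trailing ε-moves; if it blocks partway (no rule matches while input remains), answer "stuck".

(q_0, bbbaba, #)
  read b, top #: go to q_2, push # → (q_2, bbaba, #)
  read b, top #: go to q_2, push X# → (q_2, baba, X#)
  read b, top X: go to q_0, push YX → (q_0, aba, YX#)
  read a, top Y: go to q_0, push ε → (q_0, ba, X#)
  read b, top X: go to q_2, push ε → (q_2, a, #)
  read a, top #: go to q_2, push BA# → (q_2, ε, BA#)
All input consumed; M is in state q_2.

q_2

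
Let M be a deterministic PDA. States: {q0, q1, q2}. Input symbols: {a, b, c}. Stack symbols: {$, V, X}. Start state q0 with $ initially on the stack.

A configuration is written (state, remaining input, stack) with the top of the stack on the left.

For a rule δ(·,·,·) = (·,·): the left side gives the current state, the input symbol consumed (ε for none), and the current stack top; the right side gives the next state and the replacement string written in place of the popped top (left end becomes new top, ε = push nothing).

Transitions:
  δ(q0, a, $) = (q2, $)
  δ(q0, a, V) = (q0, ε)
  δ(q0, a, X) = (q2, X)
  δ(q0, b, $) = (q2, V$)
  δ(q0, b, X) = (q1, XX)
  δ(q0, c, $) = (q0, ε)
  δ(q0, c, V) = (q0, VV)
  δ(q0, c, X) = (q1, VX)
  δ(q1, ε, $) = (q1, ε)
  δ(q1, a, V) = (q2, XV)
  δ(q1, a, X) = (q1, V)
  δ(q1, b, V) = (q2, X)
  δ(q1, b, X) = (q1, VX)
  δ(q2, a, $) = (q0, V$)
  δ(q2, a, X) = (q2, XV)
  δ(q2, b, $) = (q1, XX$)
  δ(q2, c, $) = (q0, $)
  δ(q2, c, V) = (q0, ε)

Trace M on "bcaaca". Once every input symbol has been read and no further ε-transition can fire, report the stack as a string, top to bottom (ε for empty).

V$

(q0, bcaaca, $) ⊢ (q2, caaca, V$) ⊢ (q0, aaca, $) ⊢ (q2, aca, $) ⊢ (q0, ca, V$) ⊢ (q0, a, VV$) ⊢ (q0, ε, V$)
All input consumed in state q0 with stack V$.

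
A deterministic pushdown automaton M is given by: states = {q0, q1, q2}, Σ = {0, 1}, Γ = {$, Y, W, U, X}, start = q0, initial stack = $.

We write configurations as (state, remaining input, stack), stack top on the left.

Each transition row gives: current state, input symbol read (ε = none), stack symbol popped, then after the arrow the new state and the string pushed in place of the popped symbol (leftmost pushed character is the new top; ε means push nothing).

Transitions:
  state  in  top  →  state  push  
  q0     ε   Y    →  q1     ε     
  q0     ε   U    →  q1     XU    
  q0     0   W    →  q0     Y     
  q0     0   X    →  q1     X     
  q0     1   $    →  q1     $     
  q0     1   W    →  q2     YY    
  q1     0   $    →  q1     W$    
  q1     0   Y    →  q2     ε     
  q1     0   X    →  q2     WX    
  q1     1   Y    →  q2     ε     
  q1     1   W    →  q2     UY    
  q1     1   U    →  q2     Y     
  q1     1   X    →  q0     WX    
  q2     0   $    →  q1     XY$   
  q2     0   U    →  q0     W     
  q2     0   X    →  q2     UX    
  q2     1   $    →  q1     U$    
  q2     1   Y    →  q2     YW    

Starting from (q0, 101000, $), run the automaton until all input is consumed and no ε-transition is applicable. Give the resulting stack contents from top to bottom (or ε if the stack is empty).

$

(q0, 101000, $)
  read 1, top $: go to q1, push $ → (q1, 01000, $)
  read 0, top $: go to q1, push W$ → (q1, 1000, W$)
  read 1, top W: go to q2, push UY → (q2, 000, UY$)
  read 0, top U: go to q0, push W → (q0, 00, WY$)
  read 0, top W: go to q0, push Y → (q0, 0, YY$)
  ε-move, top Y: go to q1, push ε → (q1, 0, Y$)
  read 0, top Y: go to q2, push ε → (q2, ε, $)
All input consumed in state q2 with stack $.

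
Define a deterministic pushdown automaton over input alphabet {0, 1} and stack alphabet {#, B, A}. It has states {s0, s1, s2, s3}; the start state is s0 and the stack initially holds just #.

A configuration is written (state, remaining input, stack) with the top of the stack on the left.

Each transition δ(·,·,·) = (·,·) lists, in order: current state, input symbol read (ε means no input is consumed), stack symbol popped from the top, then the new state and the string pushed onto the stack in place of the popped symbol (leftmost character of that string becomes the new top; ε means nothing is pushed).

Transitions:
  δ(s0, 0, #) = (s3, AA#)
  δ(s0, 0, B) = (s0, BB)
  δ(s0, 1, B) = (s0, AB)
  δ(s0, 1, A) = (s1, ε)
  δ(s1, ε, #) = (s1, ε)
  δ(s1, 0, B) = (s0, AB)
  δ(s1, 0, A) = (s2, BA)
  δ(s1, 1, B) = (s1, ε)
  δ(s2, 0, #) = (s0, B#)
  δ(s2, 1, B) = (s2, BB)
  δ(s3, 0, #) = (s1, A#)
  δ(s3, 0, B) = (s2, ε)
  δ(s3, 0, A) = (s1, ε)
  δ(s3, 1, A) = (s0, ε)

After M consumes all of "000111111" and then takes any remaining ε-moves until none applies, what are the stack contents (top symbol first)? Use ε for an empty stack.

(s0, 000111111, #)
  read 0, top #: go to s3, push AA# → (s3, 00111111, AA#)
  read 0, top A: go to s1, push ε → (s1, 0111111, A#)
  read 0, top A: go to s2, push BA → (s2, 111111, BA#)
  read 1, top B: go to s2, push BB → (s2, 11111, BBA#)
  read 1, top B: go to s2, push BB → (s2, 1111, BBBA#)
  read 1, top B: go to s2, push BB → (s2, 111, BBBBA#)
  read 1, top B: go to s2, push BB → (s2, 11, BBBBBA#)
  read 1, top B: go to s2, push BB → (s2, 1, BBBBBBA#)
  read 1, top B: go to s2, push BB → (s2, ε, BBBBBBBA#)
All input consumed in state s2 with stack BBBBBBBA#.

BBBBBBBA#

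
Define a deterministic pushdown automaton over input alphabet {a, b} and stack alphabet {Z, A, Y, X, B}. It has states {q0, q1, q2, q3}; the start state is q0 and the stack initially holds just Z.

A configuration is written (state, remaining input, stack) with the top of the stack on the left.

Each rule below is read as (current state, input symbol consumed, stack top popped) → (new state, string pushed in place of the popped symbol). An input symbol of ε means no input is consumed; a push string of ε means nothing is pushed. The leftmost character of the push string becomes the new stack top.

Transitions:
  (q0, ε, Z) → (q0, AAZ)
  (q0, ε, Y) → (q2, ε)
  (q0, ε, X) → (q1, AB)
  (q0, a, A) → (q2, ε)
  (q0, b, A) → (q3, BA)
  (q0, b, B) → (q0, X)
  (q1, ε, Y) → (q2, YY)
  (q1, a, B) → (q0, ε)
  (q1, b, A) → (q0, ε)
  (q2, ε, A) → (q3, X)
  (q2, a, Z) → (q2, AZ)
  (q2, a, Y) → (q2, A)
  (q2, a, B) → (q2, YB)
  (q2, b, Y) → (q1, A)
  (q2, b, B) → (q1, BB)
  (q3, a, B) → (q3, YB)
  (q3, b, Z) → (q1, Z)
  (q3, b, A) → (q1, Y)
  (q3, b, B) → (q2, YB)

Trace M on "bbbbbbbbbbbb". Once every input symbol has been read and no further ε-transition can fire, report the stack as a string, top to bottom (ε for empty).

(q0, bbbbbbbbbbbb, Z) ⊢ (q0, bbbbbbbbbbbb, AAZ) ⊢ (q3, bbbbbbbbbbb, BAAZ) ⊢ (q2, bbbbbbbbbb, YBAAZ) ⊢ (q1, bbbbbbbbb, ABAAZ) ⊢ (q0, bbbbbbbb, BAAZ) ⊢ (q0, bbbbbbb, XAAZ) ⊢ (q1, bbbbbbb, ABAAZ) ⊢ (q0, bbbbbb, BAAZ) ⊢ (q0, bbbbb, XAAZ) ⊢ (q1, bbbbb, ABAAZ) ⊢ (q0, bbbb, BAAZ) ⊢ (q0, bbb, XAAZ) ⊢ (q1, bbb, ABAAZ) ⊢ (q0, bb, BAAZ) ⊢ (q0, b, XAAZ) ⊢ (q1, b, ABAAZ) ⊢ (q0, ε, BAAZ)
All input consumed in state q0 with stack BAAZ.

BAAZ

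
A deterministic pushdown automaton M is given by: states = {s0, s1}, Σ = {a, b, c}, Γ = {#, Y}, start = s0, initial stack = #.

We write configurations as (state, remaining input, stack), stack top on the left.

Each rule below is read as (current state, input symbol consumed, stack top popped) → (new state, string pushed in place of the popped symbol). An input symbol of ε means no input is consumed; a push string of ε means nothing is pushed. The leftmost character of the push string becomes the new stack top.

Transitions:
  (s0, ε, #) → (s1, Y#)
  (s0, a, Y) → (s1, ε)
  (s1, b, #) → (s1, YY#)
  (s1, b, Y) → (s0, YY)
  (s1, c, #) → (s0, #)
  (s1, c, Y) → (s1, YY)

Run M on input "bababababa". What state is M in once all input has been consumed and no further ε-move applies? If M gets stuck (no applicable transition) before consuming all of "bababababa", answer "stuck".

(s0, bababababa, #)
  ε-move, top #: go to s1, push Y# → (s1, bababababa, Y#)
  read b, top Y: go to s0, push YY → (s0, ababababa, YY#)
  read a, top Y: go to s1, push ε → (s1, babababa, Y#)
  read b, top Y: go to s0, push YY → (s0, abababa, YY#)
  read a, top Y: go to s1, push ε → (s1, bababa, Y#)
  read b, top Y: go to s0, push YY → (s0, ababa, YY#)
  read a, top Y: go to s1, push ε → (s1, baba, Y#)
  read b, top Y: go to s0, push YY → (s0, aba, YY#)
  read a, top Y: go to s1, push ε → (s1, ba, Y#)
  read b, top Y: go to s0, push YY → (s0, a, YY#)
  read a, top Y: go to s1, push ε → (s1, ε, Y#)
All input consumed; M is in state s1.

s1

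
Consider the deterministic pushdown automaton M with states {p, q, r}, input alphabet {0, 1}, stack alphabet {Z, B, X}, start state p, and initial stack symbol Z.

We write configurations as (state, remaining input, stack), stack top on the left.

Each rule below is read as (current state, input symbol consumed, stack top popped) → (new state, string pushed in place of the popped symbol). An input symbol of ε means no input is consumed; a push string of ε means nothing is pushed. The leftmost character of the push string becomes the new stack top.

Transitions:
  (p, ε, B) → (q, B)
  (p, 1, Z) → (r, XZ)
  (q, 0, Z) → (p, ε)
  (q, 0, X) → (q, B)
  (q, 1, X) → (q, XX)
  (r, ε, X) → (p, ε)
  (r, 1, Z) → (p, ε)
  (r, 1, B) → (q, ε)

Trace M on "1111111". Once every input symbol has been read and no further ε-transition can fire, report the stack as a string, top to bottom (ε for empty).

(p, 1111111, Z)
  read 1, top Z: go to r, push XZ → (r, 111111, XZ)
  ε-move, top X: go to p, push ε → (p, 111111, Z)
  read 1, top Z: go to r, push XZ → (r, 11111, XZ)
  ε-move, top X: go to p, push ε → (p, 11111, Z)
  read 1, top Z: go to r, push XZ → (r, 1111, XZ)
  ε-move, top X: go to p, push ε → (p, 1111, Z)
  read 1, top Z: go to r, push XZ → (r, 111, XZ)
  ε-move, top X: go to p, push ε → (p, 111, Z)
  read 1, top Z: go to r, push XZ → (r, 11, XZ)
  ε-move, top X: go to p, push ε → (p, 11, Z)
  read 1, top Z: go to r, push XZ → (r, 1, XZ)
  ε-move, top X: go to p, push ε → (p, 1, Z)
  read 1, top Z: go to r, push XZ → (r, ε, XZ)
  ε-move, top X: go to p, push ε → (p, ε, Z)
All input consumed in state p with stack Z.

Z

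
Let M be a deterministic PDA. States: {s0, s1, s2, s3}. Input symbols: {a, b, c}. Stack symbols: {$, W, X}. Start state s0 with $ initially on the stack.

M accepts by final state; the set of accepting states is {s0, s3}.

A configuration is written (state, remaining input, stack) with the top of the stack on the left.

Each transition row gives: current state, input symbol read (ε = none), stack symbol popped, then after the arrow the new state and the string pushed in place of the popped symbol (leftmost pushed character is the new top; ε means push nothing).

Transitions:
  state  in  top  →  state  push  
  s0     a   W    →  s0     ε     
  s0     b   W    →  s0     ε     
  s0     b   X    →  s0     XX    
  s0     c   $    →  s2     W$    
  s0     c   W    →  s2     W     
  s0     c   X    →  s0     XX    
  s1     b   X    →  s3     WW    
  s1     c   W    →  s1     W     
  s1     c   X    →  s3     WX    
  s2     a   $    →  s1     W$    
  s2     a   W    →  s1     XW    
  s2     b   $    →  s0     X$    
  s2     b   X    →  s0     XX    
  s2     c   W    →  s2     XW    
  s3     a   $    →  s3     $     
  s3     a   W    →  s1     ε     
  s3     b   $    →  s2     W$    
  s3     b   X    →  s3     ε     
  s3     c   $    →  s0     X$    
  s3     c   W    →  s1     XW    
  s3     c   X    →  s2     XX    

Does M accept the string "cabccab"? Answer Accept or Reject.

(s0, cabccab, $) ⊢ (s2, abccab, W$) ⊢ (s1, bccab, XW$) ⊢ (s3, ccab, WWW$) ⊢ (s1, cab, XWWW$) ⊢ (s3, ab, WXWWW$) ⊢ (s1, b, XWWW$) ⊢ (s3, ε, WWWWW$)
All input consumed; state s3 ∈ F.

Accept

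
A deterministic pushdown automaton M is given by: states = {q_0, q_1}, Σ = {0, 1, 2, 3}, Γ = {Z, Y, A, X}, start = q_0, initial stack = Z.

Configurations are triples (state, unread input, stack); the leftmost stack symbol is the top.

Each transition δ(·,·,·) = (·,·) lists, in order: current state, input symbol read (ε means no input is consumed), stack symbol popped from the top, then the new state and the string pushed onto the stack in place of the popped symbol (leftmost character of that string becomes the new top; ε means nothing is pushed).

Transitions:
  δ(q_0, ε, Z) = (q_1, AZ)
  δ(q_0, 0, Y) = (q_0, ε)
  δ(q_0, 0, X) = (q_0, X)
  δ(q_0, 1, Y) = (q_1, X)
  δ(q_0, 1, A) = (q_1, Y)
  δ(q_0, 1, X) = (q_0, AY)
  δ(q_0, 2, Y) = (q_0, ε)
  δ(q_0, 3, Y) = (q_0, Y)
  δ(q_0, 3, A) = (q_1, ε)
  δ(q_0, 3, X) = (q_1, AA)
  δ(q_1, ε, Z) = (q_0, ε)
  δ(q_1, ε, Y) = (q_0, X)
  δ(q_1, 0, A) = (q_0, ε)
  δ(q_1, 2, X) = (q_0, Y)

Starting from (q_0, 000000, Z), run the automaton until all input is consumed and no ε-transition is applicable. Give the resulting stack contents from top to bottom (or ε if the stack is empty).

AZ

(q_0, 000000, Z)
  ε-move, top Z: go to q_1, push AZ → (q_1, 000000, AZ)
  read 0, top A: go to q_0, push ε → (q_0, 00000, Z)
  ε-move, top Z: go to q_1, push AZ → (q_1, 00000, AZ)
  read 0, top A: go to q_0, push ε → (q_0, 0000, Z)
  ε-move, top Z: go to q_1, push AZ → (q_1, 0000, AZ)
  read 0, top A: go to q_0, push ε → (q_0, 000, Z)
  ε-move, top Z: go to q_1, push AZ → (q_1, 000, AZ)
  read 0, top A: go to q_0, push ε → (q_0, 00, Z)
  ε-move, top Z: go to q_1, push AZ → (q_1, 00, AZ)
  read 0, top A: go to q_0, push ε → (q_0, 0, Z)
  ε-move, top Z: go to q_1, push AZ → (q_1, 0, AZ)
  read 0, top A: go to q_0, push ε → (q_0, ε, Z)
  ε-move, top Z: go to q_1, push AZ → (q_1, ε, AZ)
All input consumed in state q_1 with stack AZ.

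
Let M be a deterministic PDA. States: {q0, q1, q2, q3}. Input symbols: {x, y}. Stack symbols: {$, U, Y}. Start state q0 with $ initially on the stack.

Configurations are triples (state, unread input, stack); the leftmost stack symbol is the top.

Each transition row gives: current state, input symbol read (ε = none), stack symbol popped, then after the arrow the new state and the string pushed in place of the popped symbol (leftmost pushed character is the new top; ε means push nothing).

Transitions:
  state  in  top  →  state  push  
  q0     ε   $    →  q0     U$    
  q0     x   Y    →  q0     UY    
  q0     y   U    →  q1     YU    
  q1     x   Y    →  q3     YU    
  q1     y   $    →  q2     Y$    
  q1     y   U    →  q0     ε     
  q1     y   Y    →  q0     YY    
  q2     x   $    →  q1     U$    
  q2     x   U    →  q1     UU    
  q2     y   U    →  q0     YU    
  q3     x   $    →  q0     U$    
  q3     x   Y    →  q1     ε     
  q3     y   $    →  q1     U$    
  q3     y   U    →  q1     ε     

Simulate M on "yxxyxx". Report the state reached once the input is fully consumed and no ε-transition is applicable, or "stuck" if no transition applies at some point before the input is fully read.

(q0, yxxyxx, $)
  ε-move, top $: go to q0, push U$ → (q0, yxxyxx, U$)
  read y, top U: go to q1, push YU → (q1, xxyxx, YU$)
  read x, top Y: go to q3, push YU → (q3, xyxx, YUU$)
  read x, top Y: go to q1, push ε → (q1, yxx, UU$)
  read y, top U: go to q0, push ε → (q0, xx, U$)
No transition for (q0, x, top U); M blocks with input xx remaining.

stuck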